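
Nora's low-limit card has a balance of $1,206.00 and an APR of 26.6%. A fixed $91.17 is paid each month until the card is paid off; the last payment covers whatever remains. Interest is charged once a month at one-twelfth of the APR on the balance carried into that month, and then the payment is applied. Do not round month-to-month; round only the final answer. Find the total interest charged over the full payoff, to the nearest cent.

$237.25

Monthly rate r = 26.6%/12 = 2.21667% = 0.0221667.
Payoff takes n = ⌈−ln(1 − rB₀/P)/ln(1+r)⌉ = ⌈15.829⌉ = 16 payments; the last is $75.70.
Total paid = 15·$91.17 + $75.70 = $1,443.25.
Total interest = total paid − principal = $1,443.25 − $1,206.00 = $237.25.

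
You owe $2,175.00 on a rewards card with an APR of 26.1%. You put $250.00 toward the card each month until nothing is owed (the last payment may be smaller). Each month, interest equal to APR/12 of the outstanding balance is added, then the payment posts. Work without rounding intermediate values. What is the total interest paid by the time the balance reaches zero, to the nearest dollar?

$263

Monthly rate r = 26.1%/12 = 2.175% = 0.02175.
Payoff takes n = ⌈−ln(1 − rB₀/P)/ln(1+r)⌉ = ⌈9.749⌉ = 10 payments; the last is $187.72.
Total paid = 9·$250.00 + $187.72 = $2,437.72.
Total interest = total paid − principal = $2,437.72 − $2,175.00 = $262.72.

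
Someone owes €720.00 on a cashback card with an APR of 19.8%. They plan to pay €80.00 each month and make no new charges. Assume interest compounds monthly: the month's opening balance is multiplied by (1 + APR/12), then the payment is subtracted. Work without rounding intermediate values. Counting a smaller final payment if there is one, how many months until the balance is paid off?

10 months

Monthly rate r = 19.8%/12 = 1.65% = 0.0165.
Recurrence: B ← B·(1+r) − €80.00.
Month 1: interest €11.88; balance after payment €651.88.
Month 2: interest €10.76; balance after payment €582.64.
Closed form: n = −ln(1 − rB₀/P)/ln(1+r) = −ln(0.8515)/ln(1.0165) ≈ 9.823, so the balance reaches zero during payment 10.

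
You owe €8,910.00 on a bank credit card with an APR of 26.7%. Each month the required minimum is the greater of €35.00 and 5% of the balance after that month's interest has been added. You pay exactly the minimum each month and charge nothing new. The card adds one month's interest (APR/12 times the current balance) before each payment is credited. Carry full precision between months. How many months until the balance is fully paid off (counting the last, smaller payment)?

114 months

Monthly rate r = 26.7%/12 = 2.225% = 0.02225.
While 5% of the post-interest balance exceeds €35.00, each month B ← (B·(1+r))·(1 − 0.05), i.e. B shrinks by the factor (1+r)·0.95 = 0.97114.
This holds for months 1–88. Entering month 89 the balance is €676.99; 5% of the post-interest balance is now below €35.00, so the flat €35.00 minimum applies from here.
From month 89 a fixed €35.00 at rate r clears €676.99 in 26 more payments. Total: 88 + 26 = 114 months.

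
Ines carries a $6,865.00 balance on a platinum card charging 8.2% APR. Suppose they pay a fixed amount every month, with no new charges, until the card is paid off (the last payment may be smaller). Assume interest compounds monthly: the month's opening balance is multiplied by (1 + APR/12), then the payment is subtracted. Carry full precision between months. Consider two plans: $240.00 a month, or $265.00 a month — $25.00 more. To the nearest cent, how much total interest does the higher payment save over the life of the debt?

Monthly rate r = 8.2%/12 = 0.683333% = 0.00683333.
At $240.00/mo: n = ⌈−ln(1 − rB₀/P)/ln(1+r)⌉ = 32 payments (last $224.68); total interest = total paid − $6,865.00 = $799.68.
At $265.00/mo: 29 payments (last $161.44); total interest $716.44.
Interest saved = $799.68 − $716.44 = $83.24.

$83.24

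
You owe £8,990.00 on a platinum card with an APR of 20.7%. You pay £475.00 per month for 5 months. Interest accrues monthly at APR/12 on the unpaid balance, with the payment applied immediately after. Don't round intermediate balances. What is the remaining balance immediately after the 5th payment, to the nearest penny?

£7,334.24

Monthly rate r = 20.7%/12 = 1.725% = 0.01725.
Each month: B ← B·(1+r) − £475.00.
Month 1: interest £155.08; balance after payment £8,670.08.
Month 2: interest £149.56; balance after payment £8,344.64.
Month 3: interest £143.94; balance after payment £8,013.58.
Month 4: interest £138.23; balance after payment £7,676.82.
Month 5: interest £132.43; balance after payment £7,334.24.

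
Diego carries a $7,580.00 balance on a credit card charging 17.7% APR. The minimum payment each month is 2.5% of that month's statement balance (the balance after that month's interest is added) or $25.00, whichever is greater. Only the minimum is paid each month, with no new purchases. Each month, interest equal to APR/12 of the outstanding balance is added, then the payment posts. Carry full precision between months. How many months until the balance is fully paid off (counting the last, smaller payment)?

Monthly rate r = 17.7%/12 = 1.475% = 0.01475.
While 2.5% of the post-interest balance exceeds $25.00, each month B ← (B·(1+r))·(1 − 0.025), i.e. B shrinks by the factor (1+r)·0.975 = 0.98938.
This holds for months 1–192. Entering month 193 the balance is $976.10; 2.5% of the post-interest balance is now below $25.00, so the flat $25.00 minimum applies from here.
From month 193 a fixed $25.00 at rate r clears $976.10 in 59 more payments. Total: 192 + 59 = 251 months.

251 months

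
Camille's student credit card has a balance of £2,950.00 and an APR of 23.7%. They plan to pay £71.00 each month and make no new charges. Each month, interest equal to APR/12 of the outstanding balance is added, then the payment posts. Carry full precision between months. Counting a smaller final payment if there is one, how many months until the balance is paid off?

88 payments

Monthly rate r = 23.7%/12 = 1.975% = 0.01975.
Recurrence: B ← B·(1+r) − £71.00.
Month 1: interest £58.26; balance after payment £2,937.26.
Month 2: interest £58.01; balance after payment £2,924.27.
Closed form: n = −ln(1 − rB₀/P)/ln(1+r) = −ln(0.1794)/ln(1.01975) ≈ 87.850, so the balance reaches zero during payment 88.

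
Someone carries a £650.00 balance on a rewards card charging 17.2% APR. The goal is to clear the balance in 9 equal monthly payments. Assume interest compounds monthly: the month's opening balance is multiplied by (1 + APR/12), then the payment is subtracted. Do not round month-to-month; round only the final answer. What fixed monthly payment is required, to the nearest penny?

£77.50

Monthly rate r = 17.2%/12 = 1.43333% = 0.0143333.
Level-payment amortization: P = B₀·r / (1 − (1+r)^(−n)) = 650.00·0.0143333 / (1 − 1.01433^(−9)).
Denominator 1 − (1+r)^(−9) = 0.120220737.
P = 9.31667 / 0.120220737 ≈ 77.50.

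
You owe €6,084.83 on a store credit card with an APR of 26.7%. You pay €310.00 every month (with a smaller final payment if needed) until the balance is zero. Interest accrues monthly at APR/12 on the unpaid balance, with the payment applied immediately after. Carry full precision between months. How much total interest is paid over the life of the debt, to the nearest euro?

Monthly rate r = 26.7%/12 = 2.225% = 0.02225.
Payoff takes n = ⌈−ln(1 − rB₀/P)/ln(1+r)⌉ = ⌈26.084⌉ = 27 payments; the last is €26.25.
Total paid = 26·€310.00 + €26.25 = €8,086.25.
Total interest = total paid − principal = €8,086.25 − €6,084.83 = €2,001.42.

€2,001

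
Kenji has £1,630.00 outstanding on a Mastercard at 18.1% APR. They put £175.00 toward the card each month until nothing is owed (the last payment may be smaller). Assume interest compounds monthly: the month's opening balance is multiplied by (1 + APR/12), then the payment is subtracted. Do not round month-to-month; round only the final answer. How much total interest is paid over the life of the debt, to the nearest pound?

£140

Monthly rate r = 18.1%/12 = 1.50833% = 0.0150833.
Payoff takes n = ⌈−ln(1 − rB₀/P)/ln(1+r)⌉ = ⌈10.113⌉ = 11 payments; the last is £19.84.
Total paid = 10·£175.00 + £19.84 = £1,769.84.
Total interest = total paid − principal = £1,769.84 − £1,630.00 = £139.84.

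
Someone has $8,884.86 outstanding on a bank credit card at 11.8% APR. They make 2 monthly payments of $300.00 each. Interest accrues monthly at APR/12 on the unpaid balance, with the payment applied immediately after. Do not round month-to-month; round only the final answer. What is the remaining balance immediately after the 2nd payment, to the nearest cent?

$8,457.50

Monthly rate r = 11.8%/12 = 0.983333% = 0.00983333.
Each month: B ← B·(1+r) − $300.00.
Month 1: interest $87.37; balance after payment $8,672.23.
Month 2: interest $85.28; balance after payment $8,457.50.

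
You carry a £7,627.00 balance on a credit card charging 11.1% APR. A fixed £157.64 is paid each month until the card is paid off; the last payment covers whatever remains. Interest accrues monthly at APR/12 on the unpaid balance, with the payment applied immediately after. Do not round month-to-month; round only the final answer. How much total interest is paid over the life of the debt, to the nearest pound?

Monthly rate r = 11.1%/12 = 0.925% = 0.00925.
Payoff takes n = ⌈−ln(1 − rB₀/P)/ln(1+r)⌉ = ⌈64.444⌉ = 65 payments; the last is £70.21.
Total paid = 64·£157.64 + £70.21 = £10,159.17.
Total interest = total paid − principal = £10,159.17 − £7,627.00 = £2,532.17.

£2,532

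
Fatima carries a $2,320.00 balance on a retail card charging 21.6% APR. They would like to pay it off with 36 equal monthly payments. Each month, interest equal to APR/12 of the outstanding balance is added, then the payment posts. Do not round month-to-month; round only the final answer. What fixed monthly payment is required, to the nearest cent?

Monthly rate r = 21.6%/12 = 1.8% = 0.018.
Level-payment amortization: P = B₀·r / (1 − (1+r)^(−n)) = 2320.00·0.018 / (1 − 1.018^(−36)).
Denominator 1 − (1+r)^(−36) = 0.473885838.
P = 41.76 / 0.473885838 ≈ 88.12.

$88.12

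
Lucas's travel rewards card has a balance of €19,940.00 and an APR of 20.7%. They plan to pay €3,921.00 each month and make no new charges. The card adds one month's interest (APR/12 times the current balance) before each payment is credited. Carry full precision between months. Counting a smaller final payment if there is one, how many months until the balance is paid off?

6 months

Monthly rate r = 20.7%/12 = 1.725% = 0.01725.
Recurrence: B ← B·(1+r) − €3,921.00.
Month 1: interest €343.96; balance after payment €16,362.97.
Month 2: interest €282.26; balance after payment €12,724.23.
Month 3: interest €219.49; balance after payment €9,022.72.
Month 4: interest €155.64; balance after payment €5,257.36.
Month 5: interest €90.69; balance after payment €1,427.05.
Month 6: interest €24.62; balance after payment €0.00.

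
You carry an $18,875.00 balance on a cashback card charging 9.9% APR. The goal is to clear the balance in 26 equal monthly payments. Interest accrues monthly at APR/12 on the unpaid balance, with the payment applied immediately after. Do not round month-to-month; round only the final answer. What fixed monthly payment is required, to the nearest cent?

Monthly rate r = 9.9%/12 = 0.825% = 0.00825.
Level-payment amortization: P = B₀·r / (1 − (1+r)^(−n)) = 18875.00·0.00825 / (1 − 1.00825^(−26)).
Denominator 1 − (1+r)^(−26) = 0.192344784.
P = 155.719 / 0.192344784 ≈ 809.58.

$809.58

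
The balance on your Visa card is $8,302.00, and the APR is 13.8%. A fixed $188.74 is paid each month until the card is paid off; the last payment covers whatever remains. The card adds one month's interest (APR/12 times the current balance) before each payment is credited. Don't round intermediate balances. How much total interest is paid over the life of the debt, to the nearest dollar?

Monthly rate r = 13.8%/12 = 1.15% = 0.0115.
Payoff takes n = ⌈−ln(1 − rB₀/P)/ln(1+r)⌉ = ⌈61.648⌉ = 62 payments; the last is $122.51.
Total paid = 61·$188.74 + $122.51 = $11,635.65.
Total interest = total paid − principal = $11,635.65 − $8,302.00 = $3,333.65.

$3,334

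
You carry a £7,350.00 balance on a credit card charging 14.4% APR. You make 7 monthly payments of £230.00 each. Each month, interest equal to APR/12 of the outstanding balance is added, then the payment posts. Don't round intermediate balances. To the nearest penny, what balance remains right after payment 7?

£6,320.94

Monthly rate r = 14.4%/12 = 1.2% = 0.012.
Each month: B ← B·(1+r) − £230.00.
Month 1: interest £88.20; balance after payment £7,208.20.
Month 2: interest £86.50; balance after payment £7,064.70.
Month 3: interest £84.78; balance after payment £6,919.47.
Month 4: interest £83.03; balance after payment £6,772.51.
Month 5: interest £81.27; balance after payment £6,623.78.
Month 6: interest £79.49; balance after payment £6,473.26.
Month 7: interest £77.68; balance after payment £6,320.94.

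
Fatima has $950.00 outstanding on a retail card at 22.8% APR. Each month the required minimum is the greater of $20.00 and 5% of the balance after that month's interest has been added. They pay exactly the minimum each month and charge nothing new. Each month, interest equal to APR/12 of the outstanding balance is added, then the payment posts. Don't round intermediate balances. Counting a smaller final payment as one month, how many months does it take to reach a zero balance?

Monthly rate r = 22.8%/12 = 1.9% = 0.019.
While 5% of the post-interest balance exceeds $20.00, each month B ← (B·(1+r))·(1 − 0.05), i.e. B shrinks by the factor (1+r)·0.95 = 0.96805.
This holds for months 1–28. Entering month 29 the balance is $382.70; 5% of the post-interest balance is now below $20.00, so the flat $20.00 minimum applies from here.
From month 29 a fixed $20.00 at rate r clears $382.70 in 25 more payments. Total: 28 + 25 = 53 months.

53 months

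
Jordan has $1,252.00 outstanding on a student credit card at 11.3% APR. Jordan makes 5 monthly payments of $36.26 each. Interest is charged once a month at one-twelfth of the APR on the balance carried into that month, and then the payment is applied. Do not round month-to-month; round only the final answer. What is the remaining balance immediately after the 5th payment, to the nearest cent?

$1,127.32

Monthly rate r = 11.3%/12 = 0.941667% = 0.00941667.
Each month: B ← B·(1+r) − $36.26.
Month 1: interest $11.79; balance after payment $1,227.53.
Month 2: interest $11.56; balance after payment $1,202.83.
Month 3: interest $11.33; balance after payment $1,177.90.
Month 4: interest $11.09; balance after payment $1,152.73.
Month 5: interest $10.85; balance after payment $1,127.32.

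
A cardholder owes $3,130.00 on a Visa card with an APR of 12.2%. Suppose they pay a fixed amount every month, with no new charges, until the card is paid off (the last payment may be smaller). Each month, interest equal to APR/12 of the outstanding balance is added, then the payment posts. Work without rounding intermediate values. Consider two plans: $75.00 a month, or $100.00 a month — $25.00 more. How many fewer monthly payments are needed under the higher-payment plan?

Monthly rate r = 12.2%/12 = 1.01667% = 0.0101667.
At $75.00/mo: n = ⌈−ln(1 − rB₀/P)/ln(1+r)⌉ = 55 payments (last $44.00); total interest = total paid − $3,130.00 = $964.00.
At $100.00/mo: 38 payments (last $86.82); total interest $656.82.
Payments saved = 55 − 38 = 17.

17 fewer payments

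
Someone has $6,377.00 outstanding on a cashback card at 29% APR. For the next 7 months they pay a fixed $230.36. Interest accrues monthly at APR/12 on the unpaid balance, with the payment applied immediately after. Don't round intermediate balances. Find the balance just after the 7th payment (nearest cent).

$5,802.96

Monthly rate r = 29%/12 = 2.41667% = 0.0241667.
Each month: B ← B·(1+r) − $230.36.
Month 1: interest $154.11; balance after payment $6,300.75.
Month 2: interest $152.27; balance after payment $6,222.66.
Month 3: interest $150.38; balance after payment $6,142.68.
Month 4: interest $148.45; balance after payment $6,060.77.
Month 5: interest $146.47; balance after payment $5,976.88.
Month 6: interest $144.44; balance after payment $5,890.96.
Month 7: interest $142.36; balance after payment $5,802.96.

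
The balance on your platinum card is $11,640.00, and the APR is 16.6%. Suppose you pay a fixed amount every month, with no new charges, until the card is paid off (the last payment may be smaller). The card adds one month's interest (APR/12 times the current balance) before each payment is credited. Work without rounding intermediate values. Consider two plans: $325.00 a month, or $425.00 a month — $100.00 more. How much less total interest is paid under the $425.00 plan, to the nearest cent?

Monthly rate r = 16.6%/12 = 1.38333% = 0.0138333.
At $325.00/mo: n = ⌈−ln(1 − rB₀/P)/ln(1+r)⌉ = 50 payments (last $258.05); total interest = total paid − $11,640.00 = $4,543.05.
At $425.00/mo: 35 payments (last $282.34); total interest $3,092.34.
Interest saved = $4,543.05 − $3,092.34 = $1,450.71.

$1,450.71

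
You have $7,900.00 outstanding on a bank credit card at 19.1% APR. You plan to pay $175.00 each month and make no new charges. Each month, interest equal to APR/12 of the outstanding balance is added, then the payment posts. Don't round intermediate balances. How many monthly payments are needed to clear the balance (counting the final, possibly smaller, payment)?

Monthly rate r = 19.1%/12 = 1.59167% = 0.0159167.
Recurrence: B ← B·(1+r) − $175.00.
Month 1: interest $125.74; balance after payment $7,850.74.
Month 2: interest $124.96; balance after payment $7,800.70.
Closed form: n = −ln(1 − rB₀/P)/ln(1+r) = −ln(0.28148)/ln(1.01592) ≈ 80.279, so the balance reaches zero during payment 81.

81 payments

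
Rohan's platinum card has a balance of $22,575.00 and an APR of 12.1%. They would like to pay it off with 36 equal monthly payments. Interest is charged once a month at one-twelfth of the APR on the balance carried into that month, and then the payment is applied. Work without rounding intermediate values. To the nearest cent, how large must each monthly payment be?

$750.89

Monthly rate r = 12.1%/12 = 1.00833% = 0.0100833.
Level-payment amortization: P = B₀·r / (1 − (1+r)^(−n)) = 22575.00·0.0100833 / (1 − 1.01008^(−36)).
Denominator 1 − (1+r)^(−36) = 0.3031479.
P = 227.631 / 0.3031479 ≈ 750.89.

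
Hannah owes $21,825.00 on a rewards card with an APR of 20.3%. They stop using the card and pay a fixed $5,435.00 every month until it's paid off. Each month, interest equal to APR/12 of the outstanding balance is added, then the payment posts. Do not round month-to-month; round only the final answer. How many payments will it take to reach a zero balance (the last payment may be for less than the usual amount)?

5 payments

Monthly rate r = 20.3%/12 = 1.69167% = 0.0169167.
Recurrence: B ← B·(1+r) − $5,435.00.
Month 1: interest $369.21; balance after payment $16,759.21.
Month 2: interest $283.51; balance after payment $11,607.72.
Month 3: interest $196.36; balance after payment $6,369.08.
Month 4: interest $107.74; balance after payment $1,041.82.
Month 5: interest $17.62; balance after payment $0.00.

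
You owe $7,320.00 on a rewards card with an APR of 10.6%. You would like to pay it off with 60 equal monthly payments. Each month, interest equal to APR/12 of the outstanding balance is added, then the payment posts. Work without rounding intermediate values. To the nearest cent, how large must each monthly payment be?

Monthly rate r = 10.6%/12 = 0.883333% = 0.00883333.
Level-payment amortization: P = B₀·r / (1 − (1+r)^(−n)) = 7320.00·0.00883333 / (1 − 1.00883^(−60)).
Denominator 1 − (1+r)^(−60) = 0.41002367.
P = 64.66 / 0.41002367 ≈ 157.70.

$157.70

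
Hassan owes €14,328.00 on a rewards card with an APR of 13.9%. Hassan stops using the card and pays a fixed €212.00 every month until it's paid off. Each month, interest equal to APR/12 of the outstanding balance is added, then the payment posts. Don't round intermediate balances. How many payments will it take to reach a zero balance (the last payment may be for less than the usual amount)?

133 payments

Monthly rate r = 13.9%/12 = 1.15833% = 0.0115833.
Recurrence: B ← B·(1+r) − €212.00.
Month 1: interest €165.97; balance after payment €14,281.97.
Month 2: interest €165.43; balance after payment €14,235.40.
Closed form: n = −ln(1 − rB₀/P)/ln(1+r) = −ln(0.21714)/ln(1.01158) ≈ 132.607, so the balance reaches zero during payment 133.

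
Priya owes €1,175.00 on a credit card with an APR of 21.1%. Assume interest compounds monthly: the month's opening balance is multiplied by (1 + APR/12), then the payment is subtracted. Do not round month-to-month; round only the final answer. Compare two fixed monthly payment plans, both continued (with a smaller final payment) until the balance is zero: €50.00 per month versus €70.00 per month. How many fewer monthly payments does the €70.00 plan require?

10 fewer payments

Monthly rate r = 21.1%/12 = 1.75833% = 0.0175833.
At €50.00/mo: n = ⌈−ln(1 − rB₀/P)/ln(1+r)⌉ = 31 payments (last €29.28); total interest = total paid − €1,175.00 = €354.28.
At €70.00/mo: 21 payments (last €4.69); total interest €229.69.
Payments saved = 31 − 21 = 10.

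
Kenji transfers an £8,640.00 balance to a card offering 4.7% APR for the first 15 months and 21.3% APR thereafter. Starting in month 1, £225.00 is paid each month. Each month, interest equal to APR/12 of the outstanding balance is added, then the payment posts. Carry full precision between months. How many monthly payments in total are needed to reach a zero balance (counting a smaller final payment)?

49 payments

Promo months 1–15 at r₀ = 4.7%/12 = 0.00391667; months 16+ at r₁ = 21.3%/12 = 0.01775.
After month 15: iterate B ← B·(1+r₀) − £225.00 for 15 months → £5,692.64.
Then at r₁ with £225.00/mo: n₂ = −ln(1 − r₁·B/P)/ln(1+r₁) ≈ 33.88 → 34 more payments.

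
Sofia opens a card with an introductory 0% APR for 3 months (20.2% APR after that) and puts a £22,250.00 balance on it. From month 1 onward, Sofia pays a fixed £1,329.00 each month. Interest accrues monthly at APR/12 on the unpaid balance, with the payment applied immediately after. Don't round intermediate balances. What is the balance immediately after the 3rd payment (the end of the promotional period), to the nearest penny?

Promo months 1–3 at r₀ = 0%/12 = 0; months 4+ at r₁ = 20.2%/12 = 0.0168333.
After month 3 (no interest yet): B = £22,250.00 − 3·£1,329.00 = £18,263.00.

£18,263.00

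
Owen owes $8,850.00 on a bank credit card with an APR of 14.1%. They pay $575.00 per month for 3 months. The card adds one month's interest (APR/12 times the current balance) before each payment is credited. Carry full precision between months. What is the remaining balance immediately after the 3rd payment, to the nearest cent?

Monthly rate r = 14.1%/12 = 1.175% = 0.01175.
Each month: B ← B·(1+r) − $575.00.
Month 1: interest $103.99; balance after payment $8,378.99.
Month 2: interest $98.45; balance after payment $7,902.44.
Month 3: interest $92.85; balance after payment $7,420.29.

$7,420.29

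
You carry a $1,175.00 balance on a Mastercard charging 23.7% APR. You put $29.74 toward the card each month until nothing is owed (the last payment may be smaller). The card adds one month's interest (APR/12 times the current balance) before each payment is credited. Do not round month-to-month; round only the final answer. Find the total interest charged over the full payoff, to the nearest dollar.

Monthly rate r = 23.7%/12 = 1.975% = 0.01975.
Payoff takes n = ⌈−ln(1 − rB₀/P)/ln(1+r)⌉ = ⌈77.490⌉ = 78 payments; the last is $14.65.
Total paid = 77·$29.74 + $14.65 = $2,304.63.
Total interest = total paid − principal = $2,304.63 − $1,175.00 = $1,129.63.

$1,130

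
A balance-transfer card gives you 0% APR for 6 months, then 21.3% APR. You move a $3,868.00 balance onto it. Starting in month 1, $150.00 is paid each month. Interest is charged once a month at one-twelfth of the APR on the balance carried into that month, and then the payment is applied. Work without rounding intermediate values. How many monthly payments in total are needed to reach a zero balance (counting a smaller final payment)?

31 payments

Promo months 1–6 at r₀ = 0%/12 = 0; months 7+ at r₁ = 21.3%/12 = 0.01775.
After month 6 (no interest yet): B = $3,868.00 − 6·$150.00 = $2,968.00.
Then at r₁ with $150.00/mo: n₂ = −ln(1 − r₁·B/P)/ln(1+r₁) ≈ 24.59 → 25 more payments.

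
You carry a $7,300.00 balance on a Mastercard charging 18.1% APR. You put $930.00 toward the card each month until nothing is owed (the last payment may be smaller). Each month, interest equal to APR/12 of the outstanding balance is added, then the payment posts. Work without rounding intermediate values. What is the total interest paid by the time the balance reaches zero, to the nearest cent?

$529.75

Monthly rate r = 18.1%/12 = 1.50833% = 0.0150833.
Payoff takes n = ⌈−ln(1 − rB₀/P)/ln(1+r)⌉ = ⌈8.417⌉ = 9 payments; the last is $389.75.
Total paid = 8·$930.00 + $389.75 = $7,829.75.
Total interest = total paid − principal = $7,829.75 − $7,300.00 = $529.75.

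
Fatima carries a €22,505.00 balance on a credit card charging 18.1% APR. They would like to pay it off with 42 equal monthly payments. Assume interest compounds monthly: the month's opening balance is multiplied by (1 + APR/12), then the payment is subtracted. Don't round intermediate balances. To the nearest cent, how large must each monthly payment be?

Monthly rate r = 18.1%/12 = 1.50833% = 0.0150833.
Level-payment amortization: P = B₀·r / (1 − (1+r)^(−n)) = 22505.00·0.0150833 / (1 − 1.01508^(−42)).
Denominator 1 − (1+r)^(−42) = 0.466752633.
P = 339.45 / 0.466752633 ≈ 727.26.

€727.26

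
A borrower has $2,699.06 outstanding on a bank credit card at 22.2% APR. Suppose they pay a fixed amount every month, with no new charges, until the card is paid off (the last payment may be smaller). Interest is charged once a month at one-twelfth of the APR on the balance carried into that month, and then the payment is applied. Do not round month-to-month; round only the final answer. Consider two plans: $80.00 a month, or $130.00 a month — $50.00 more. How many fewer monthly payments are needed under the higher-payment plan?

27 fewer payments

Monthly rate r = 22.2%/12 = 1.85% = 0.0185.
At $80.00/mo: n = ⌈−ln(1 − rB₀/P)/ln(1+r)⌉ = 54 payments (last $30.92); total interest = total paid − $2,699.06 = $1,571.86.
At $130.00/mo: 27 payments (last $57.46); total interest $738.40.
Payments saved = 54 − 27 = 27.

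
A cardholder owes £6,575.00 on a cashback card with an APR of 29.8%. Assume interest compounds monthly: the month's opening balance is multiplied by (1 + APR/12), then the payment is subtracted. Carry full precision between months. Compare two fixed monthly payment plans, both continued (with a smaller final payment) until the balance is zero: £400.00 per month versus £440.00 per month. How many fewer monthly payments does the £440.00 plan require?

3 fewer payments

Monthly rate r = 29.8%/12 = 2.48333% = 0.0248333.
At £400.00/mo: n = ⌈−ln(1 − rB₀/P)/ln(1+r)⌉ = 22 payments (last £155.31); total interest = total paid − £6,575.00 = £1,980.31.
At £440.00/mo: 19 payments (last £399.12); total interest £1,744.12.
Payments saved = 22 − 19 = 3.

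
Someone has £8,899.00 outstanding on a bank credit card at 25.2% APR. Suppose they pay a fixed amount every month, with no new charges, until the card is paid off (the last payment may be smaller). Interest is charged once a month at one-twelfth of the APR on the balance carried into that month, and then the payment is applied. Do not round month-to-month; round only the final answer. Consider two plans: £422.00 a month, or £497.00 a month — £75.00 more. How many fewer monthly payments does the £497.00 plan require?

6 fewer payments

Monthly rate r = 25.2%/12 = 2.1% = 0.021.
At £422.00/mo: n = ⌈−ln(1 − rB₀/P)/ln(1+r)⌉ = 29 payments (last £61.34); total interest = total paid − £8,899.00 = £2,978.34.
At £497.00/mo: 23 payments (last £345.74); total interest £2,380.74.
Payments saved = 29 − 23 = 6.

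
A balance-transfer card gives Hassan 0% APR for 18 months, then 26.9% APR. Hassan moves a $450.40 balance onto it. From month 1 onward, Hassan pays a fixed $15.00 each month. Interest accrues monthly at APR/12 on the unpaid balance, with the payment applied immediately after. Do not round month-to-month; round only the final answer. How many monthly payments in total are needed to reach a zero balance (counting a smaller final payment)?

Promo months 1–18 at r₀ = 0%/12 = 0; months 19+ at r₁ = 26.9%/12 = 0.0224167.
After month 18 (no interest yet): B = $450.40 − 18·$15.00 = $180.40.
Then at r₁ with $15.00/mo: n₂ = −ln(1 − r₁·B/P)/ln(1+r₁) ≈ 14.17 → 15 more payments.

33 payments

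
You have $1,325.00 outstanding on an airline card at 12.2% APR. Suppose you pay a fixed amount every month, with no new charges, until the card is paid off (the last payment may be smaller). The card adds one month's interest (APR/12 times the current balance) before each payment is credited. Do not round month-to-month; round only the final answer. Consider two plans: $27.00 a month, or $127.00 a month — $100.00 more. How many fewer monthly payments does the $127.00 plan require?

57 fewer payments

Monthly rate r = 12.2%/12 = 1.01667% = 0.0101667.
At $27.00/mo: n = ⌈−ln(1 − rB₀/P)/ln(1+r)⌉ = 69 payments (last $8.43); total interest = total paid − $1,325.00 = $519.43.
At $127.00/mo: 12 payments (last $10.83); total interest $82.83.
Payments saved = 69 − 12 = 57.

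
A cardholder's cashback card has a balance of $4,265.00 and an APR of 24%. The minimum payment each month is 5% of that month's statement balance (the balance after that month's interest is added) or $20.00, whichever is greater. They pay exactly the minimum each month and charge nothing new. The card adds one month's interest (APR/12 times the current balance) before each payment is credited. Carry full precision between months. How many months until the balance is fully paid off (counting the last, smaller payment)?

Monthly rate r = 24%/12 = 2% = 0.02.
While 5% of the post-interest balance exceeds $20.00, each month B ← (B·(1+r))·(1 − 0.05), i.e. B shrinks by the factor (1+r)·0.95 = 0.969.
This holds for months 1–76. Entering month 77 the balance is $389.52; 5% of the post-interest balance is now below $20.00, so the flat $20.00 minimum applies from here.
From month 77 a fixed $20.00 at rate r clears $389.52 in 25 more payments. Total: 76 + 25 = 101 months.

101 months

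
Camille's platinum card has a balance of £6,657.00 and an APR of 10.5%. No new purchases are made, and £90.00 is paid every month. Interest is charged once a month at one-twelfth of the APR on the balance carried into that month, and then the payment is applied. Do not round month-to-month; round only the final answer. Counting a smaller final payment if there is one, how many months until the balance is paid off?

Monthly rate r = 10.5%/12 = 0.875% = 0.00875.
Recurrence: B ← B·(1+r) − £90.00.
Month 1: interest £58.25; balance after payment £6,625.25.
Month 2: interest £57.97; balance after payment £6,593.22.
Closed form: n = −ln(1 − rB₀/P)/ln(1+r) = −ln(0.35279)/ln(1.00875) ≈ 119.592, so the balance reaches zero during payment 120.

120 months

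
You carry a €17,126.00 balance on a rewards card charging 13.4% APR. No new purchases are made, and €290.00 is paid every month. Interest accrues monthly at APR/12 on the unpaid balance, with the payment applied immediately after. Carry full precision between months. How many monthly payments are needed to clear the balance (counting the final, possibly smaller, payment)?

98 months

Monthly rate r = 13.4%/12 = 1.11667% = 0.0111667.
Recurrence: B ← B·(1+r) − €290.00.
Month 1: interest €191.24; balance after payment €17,027.24.
Month 2: interest €190.14; balance after payment €16,927.38.
Closed form: n = −ln(1 − rB₀/P)/ln(1+r) = −ln(0.34055)/ln(1.01117) ≈ 97.003, so the balance reaches zero during payment 98.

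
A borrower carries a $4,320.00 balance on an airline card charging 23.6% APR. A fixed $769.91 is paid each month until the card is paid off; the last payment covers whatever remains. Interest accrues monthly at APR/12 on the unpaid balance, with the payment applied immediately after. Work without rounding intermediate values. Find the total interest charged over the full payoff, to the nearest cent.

$302.38

Monthly rate r = 23.6%/12 = 1.96667% = 0.0196667.
Payoff takes n = ⌈−ln(1 − rB₀/P)/ln(1+r)⌉ = ⌈6.004⌉ = 7 payments; the last is $2.92.
Total paid = 6·$769.91 + $2.92 = $4,622.38.
Total interest = total paid − principal = $4,622.38 − $4,320.00 = $302.38.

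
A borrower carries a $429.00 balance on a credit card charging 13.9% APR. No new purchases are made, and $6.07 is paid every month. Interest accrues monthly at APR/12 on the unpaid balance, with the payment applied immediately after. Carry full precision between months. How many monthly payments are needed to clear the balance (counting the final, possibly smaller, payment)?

Monthly rate r = 13.9%/12 = 1.15833% = 0.0115833.
Recurrence: B ← B·(1+r) − $6.07.
Month 1: interest $4.97; balance after payment $427.90.
Month 2: interest $4.96; balance after payment $426.79.
Closed form: n = −ln(1 − rB₀/P)/ln(1+r) = −ln(0.18134)/ln(1.01158) ≈ 148.251, so the balance reaches zero during payment 149.

149 months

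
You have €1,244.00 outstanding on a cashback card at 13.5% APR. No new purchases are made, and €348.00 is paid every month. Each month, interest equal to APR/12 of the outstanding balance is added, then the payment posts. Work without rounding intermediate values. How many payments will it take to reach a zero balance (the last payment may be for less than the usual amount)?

4 months

Monthly rate r = 13.5%/12 = 1.125% = 0.01125.
Recurrence: B ← B·(1+r) − €348.00.
Month 1: interest €13.99; balance after payment €909.99.
Month 2: interest €10.24; balance after payment €572.23.
Month 3: interest €6.44; balance after payment €230.67.
Month 4: interest €2.60; balance after payment €0.00.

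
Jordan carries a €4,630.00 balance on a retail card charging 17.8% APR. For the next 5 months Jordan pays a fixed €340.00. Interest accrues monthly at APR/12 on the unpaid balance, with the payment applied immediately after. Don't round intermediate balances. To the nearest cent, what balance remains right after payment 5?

Monthly rate r = 17.8%/12 = 1.48333% = 0.0148333.
Each month: B ← B·(1+r) − €340.00.
Month 1: interest €68.68; balance after payment €4,358.68.
Month 2: interest €64.65; balance after payment €4,083.33.
Month 3: interest €60.57; balance after payment €3,803.90.
Month 4: interest €56.42; balance after payment €3,520.33.
Month 5: interest €52.22; balance after payment €3,232.54.

€3,232.54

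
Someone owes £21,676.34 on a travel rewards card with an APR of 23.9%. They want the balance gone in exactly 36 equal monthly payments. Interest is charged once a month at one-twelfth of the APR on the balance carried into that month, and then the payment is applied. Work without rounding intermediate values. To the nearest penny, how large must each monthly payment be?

£849.29

Monthly rate r = 23.9%/12 = 1.99167% = 0.0199167.
Level-payment amortization: P = B₀·r / (1 − (1+r)^(−n)) = 21676.34·0.0199167 / (1 − 1.01992^(−36)).
Denominator 1 − (1+r)^(−36) = 0.508332835.
P = 431.72 / 0.508332835 ≈ 849.29.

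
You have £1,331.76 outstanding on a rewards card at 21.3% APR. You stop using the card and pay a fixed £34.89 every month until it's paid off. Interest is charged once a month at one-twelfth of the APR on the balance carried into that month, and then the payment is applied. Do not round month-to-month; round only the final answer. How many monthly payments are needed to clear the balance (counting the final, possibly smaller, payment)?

65 months

Monthly rate r = 21.3%/12 = 1.775% = 0.01775.
Recurrence: B ← B·(1+r) − £34.89.
Month 1: interest £23.64; balance after payment £1,320.51.
Month 2: interest £23.44; balance after payment £1,309.06.
Closed form: n = −ln(1 − rB₀/P)/ln(1+r) = −ln(0.32248)/ln(1.01775) ≈ 64.323, so the balance reaches zero during payment 65.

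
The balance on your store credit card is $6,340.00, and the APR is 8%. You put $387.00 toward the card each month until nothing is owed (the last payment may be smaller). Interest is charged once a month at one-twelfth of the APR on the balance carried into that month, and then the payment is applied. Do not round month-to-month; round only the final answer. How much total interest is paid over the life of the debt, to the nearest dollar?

Monthly rate r = 8%/12 = 0.666667% = 0.00666667.
Payoff takes n = ⌈−ln(1 − rB₀/P)/ln(1+r)⌉ = ⌈17.406⌉ = 18 payments; the last is $157.35.
Total paid = 17·$387.00 + $157.35 = $6,736.35.
Total interest = total paid − principal = $6,736.35 − $6,340.00 = $396.35.

$396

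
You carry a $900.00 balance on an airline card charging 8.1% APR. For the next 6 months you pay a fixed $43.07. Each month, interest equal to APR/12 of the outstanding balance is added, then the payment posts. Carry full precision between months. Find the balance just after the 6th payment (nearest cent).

Monthly rate r = 8.1%/12 = 0.675% = 0.00675.
Each month: B ← B·(1+r) − $43.07.
Month 1: interest $6.08; balance after payment $863.00.
Month 2: interest $5.83; balance after payment $825.76.
Month 3: interest $5.57; balance after payment $788.26.
Month 4: interest $5.32; balance after payment $750.51.
Month 5: interest $5.07; balance after payment $712.51.
Month 6: interest $4.81; balance after payment $674.25.

$674.25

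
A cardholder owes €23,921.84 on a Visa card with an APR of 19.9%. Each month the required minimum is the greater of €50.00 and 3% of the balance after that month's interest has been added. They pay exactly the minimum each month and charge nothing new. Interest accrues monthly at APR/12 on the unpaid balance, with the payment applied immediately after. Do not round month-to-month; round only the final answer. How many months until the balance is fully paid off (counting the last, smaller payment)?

Monthly rate r = 19.9%/12 = 1.65833% = 0.0165833.
While 3% of the post-interest balance exceeds €50.00, each month B ← (B·(1+r))·(1 − 0.03), i.e. B shrinks by the factor (1+r)·0.97 = 0.98609.
This holds for months 1–192. Entering month 193 the balance is €1,623.38; 3% of the post-interest balance is now below €50.00, so the flat €50.00 minimum applies from here.
From month 193 a fixed €50.00 at rate r clears €1,623.38 in 48 more payments. Total: 192 + 48 = 240 months.

240 months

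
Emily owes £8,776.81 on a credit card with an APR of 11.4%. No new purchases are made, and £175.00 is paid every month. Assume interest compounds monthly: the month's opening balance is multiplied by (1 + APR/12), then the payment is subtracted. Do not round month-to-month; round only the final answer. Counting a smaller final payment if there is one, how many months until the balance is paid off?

69 months

Monthly rate r = 11.4%/12 = 0.95% = 0.0095.
Recurrence: B ← B·(1+r) − £175.00.
Month 1: interest £83.38; balance after payment £8,685.19.
Month 2: interest £82.51; balance after payment £8,592.70.
Closed form: n = −ln(1 − rB₀/P)/ln(1+r) = −ln(0.52354)/ln(1.0095) ≈ 68.442, so the balance reaches zero during payment 69.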